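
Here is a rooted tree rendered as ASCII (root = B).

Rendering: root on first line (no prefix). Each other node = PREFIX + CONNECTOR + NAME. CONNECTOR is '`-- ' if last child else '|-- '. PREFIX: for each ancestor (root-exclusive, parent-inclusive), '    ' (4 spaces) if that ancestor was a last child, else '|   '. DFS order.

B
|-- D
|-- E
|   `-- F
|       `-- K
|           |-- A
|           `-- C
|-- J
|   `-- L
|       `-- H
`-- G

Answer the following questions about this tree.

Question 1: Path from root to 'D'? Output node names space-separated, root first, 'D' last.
Walk down from root: B -> D

Answer: B D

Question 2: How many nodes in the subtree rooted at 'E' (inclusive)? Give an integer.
Subtree rooted at E contains: A, C, E, F, K
Count = 5

Answer: 5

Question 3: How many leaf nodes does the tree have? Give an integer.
Leaves (nodes with no children): A, C, D, G, H

Answer: 5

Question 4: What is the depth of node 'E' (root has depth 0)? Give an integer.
Answer: 1

Derivation:
Path from root to E: B -> E
Depth = number of edges = 1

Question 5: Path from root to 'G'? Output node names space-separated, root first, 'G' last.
Walk down from root: B -> G

Answer: B G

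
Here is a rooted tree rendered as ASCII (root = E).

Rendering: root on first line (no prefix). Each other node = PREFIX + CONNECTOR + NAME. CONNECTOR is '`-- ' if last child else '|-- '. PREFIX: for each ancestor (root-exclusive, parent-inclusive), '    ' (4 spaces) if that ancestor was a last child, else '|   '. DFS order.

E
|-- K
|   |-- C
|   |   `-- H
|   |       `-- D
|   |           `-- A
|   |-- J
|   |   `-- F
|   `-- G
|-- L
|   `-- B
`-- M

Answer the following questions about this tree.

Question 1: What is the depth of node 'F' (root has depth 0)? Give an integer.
Answer: 3

Derivation:
Path from root to F: E -> K -> J -> F
Depth = number of edges = 3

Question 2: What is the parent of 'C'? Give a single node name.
Answer: K

Derivation:
Scan adjacency: C appears as child of K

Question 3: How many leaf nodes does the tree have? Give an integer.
Leaves (nodes with no children): A, B, F, G, M

Answer: 5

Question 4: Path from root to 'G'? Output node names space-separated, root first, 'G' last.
Walk down from root: E -> K -> G

Answer: E K G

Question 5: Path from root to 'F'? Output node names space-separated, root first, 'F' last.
Answer: E K J F

Derivation:
Walk down from root: E -> K -> J -> F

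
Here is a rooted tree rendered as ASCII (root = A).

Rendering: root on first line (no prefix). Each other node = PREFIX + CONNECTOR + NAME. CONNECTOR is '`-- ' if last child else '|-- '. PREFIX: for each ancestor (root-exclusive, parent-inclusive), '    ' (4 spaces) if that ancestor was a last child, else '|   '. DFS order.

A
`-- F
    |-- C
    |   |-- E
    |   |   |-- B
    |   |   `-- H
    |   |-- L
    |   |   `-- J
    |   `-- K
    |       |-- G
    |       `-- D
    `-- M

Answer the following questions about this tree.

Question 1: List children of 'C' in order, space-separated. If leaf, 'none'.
Node C's children (from adjacency): E, L, K

Answer: E L K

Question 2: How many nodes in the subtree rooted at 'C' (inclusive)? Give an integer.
Subtree rooted at C contains: B, C, D, E, G, H, J, K, L
Count = 9

Answer: 9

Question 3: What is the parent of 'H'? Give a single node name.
Scan adjacency: H appears as child of E

Answer: E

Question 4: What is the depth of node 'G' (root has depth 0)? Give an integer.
Path from root to G: A -> F -> C -> K -> G
Depth = number of edges = 4

Answer: 4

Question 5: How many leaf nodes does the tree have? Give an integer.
Leaves (nodes with no children): B, D, G, H, J, M

Answer: 6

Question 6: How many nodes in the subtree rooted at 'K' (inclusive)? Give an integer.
Answer: 3

Derivation:
Subtree rooted at K contains: D, G, K
Count = 3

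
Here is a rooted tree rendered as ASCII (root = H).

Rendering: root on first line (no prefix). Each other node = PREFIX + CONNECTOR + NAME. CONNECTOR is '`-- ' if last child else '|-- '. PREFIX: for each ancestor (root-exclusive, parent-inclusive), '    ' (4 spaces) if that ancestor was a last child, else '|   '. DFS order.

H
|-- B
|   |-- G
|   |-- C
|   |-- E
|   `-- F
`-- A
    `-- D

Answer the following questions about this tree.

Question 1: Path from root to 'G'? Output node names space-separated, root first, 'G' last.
Answer: H B G

Derivation:
Walk down from root: H -> B -> G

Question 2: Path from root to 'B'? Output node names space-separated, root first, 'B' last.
Answer: H B

Derivation:
Walk down from root: H -> B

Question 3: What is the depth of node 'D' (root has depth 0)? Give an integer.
Answer: 2

Derivation:
Path from root to D: H -> A -> D
Depth = number of edges = 2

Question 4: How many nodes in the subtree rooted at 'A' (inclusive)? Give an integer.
Subtree rooted at A contains: A, D
Count = 2

Answer: 2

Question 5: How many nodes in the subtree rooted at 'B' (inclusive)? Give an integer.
Subtree rooted at B contains: B, C, E, F, G
Count = 5

Answer: 5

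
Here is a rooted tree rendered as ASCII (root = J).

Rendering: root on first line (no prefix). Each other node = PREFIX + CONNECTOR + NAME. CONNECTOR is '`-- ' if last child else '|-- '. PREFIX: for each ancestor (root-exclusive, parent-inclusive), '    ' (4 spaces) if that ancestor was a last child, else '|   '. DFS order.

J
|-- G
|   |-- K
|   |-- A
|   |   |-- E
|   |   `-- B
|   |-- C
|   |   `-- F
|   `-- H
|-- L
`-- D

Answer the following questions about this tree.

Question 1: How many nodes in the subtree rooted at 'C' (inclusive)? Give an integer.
Answer: 2

Derivation:
Subtree rooted at C contains: C, F
Count = 2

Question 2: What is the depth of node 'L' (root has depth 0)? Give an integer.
Path from root to L: J -> L
Depth = number of edges = 1

Answer: 1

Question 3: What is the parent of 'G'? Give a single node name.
Answer: J

Derivation:
Scan adjacency: G appears as child of J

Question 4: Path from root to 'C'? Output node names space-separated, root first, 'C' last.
Answer: J G C

Derivation:
Walk down from root: J -> G -> C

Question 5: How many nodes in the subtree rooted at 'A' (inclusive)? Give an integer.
Answer: 3

Derivation:
Subtree rooted at A contains: A, B, E
Count = 3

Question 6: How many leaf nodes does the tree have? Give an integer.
Leaves (nodes with no children): B, D, E, F, H, K, L

Answer: 7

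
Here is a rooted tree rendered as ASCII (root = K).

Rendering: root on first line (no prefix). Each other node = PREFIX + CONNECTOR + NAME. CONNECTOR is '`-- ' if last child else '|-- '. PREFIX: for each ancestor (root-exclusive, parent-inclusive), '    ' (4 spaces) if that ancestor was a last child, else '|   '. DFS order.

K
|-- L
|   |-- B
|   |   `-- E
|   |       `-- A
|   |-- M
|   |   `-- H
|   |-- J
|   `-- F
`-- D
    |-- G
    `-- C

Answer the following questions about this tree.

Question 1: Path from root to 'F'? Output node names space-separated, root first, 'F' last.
Walk down from root: K -> L -> F

Answer: K L F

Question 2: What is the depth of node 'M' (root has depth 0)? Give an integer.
Answer: 2

Derivation:
Path from root to M: K -> L -> M
Depth = number of edges = 2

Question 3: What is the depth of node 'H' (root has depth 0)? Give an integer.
Path from root to H: K -> L -> M -> H
Depth = number of edges = 3

Answer: 3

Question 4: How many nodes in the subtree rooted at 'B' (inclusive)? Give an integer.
Answer: 3

Derivation:
Subtree rooted at B contains: A, B, E
Count = 3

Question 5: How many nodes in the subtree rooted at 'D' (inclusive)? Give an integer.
Subtree rooted at D contains: C, D, G
Count = 3

Answer: 3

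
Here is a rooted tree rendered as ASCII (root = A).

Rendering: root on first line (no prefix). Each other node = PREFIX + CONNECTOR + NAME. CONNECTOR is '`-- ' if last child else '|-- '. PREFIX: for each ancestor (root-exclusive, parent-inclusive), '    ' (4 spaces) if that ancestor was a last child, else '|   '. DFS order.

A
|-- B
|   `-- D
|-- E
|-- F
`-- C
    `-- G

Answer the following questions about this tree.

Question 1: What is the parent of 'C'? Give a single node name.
Answer: A

Derivation:
Scan adjacency: C appears as child of A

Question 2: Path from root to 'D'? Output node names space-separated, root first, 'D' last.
Answer: A B D

Derivation:
Walk down from root: A -> B -> D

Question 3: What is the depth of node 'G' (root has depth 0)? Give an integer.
Path from root to G: A -> C -> G
Depth = number of edges = 2

Answer: 2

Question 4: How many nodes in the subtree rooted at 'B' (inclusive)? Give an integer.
Answer: 2

Derivation:
Subtree rooted at B contains: B, D
Count = 2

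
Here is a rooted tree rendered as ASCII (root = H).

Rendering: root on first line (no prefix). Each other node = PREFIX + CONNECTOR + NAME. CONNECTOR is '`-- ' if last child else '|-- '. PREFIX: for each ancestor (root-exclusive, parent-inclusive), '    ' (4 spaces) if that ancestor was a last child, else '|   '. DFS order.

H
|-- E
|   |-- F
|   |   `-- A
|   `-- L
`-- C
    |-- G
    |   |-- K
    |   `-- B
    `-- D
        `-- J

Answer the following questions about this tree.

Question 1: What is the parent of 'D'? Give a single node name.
Answer: C

Derivation:
Scan adjacency: D appears as child of C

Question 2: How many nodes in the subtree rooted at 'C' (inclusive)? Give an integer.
Subtree rooted at C contains: B, C, D, G, J, K
Count = 6

Answer: 6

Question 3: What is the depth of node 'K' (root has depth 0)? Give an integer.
Path from root to K: H -> C -> G -> K
Depth = number of edges = 3

Answer: 3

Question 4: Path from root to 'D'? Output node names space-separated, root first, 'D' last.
Walk down from root: H -> C -> D

Answer: H C D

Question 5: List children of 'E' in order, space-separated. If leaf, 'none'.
Answer: F L

Derivation:
Node E's children (from adjacency): F, L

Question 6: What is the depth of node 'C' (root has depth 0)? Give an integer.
Answer: 1

Derivation:
Path from root to C: H -> C
Depth = number of edges = 1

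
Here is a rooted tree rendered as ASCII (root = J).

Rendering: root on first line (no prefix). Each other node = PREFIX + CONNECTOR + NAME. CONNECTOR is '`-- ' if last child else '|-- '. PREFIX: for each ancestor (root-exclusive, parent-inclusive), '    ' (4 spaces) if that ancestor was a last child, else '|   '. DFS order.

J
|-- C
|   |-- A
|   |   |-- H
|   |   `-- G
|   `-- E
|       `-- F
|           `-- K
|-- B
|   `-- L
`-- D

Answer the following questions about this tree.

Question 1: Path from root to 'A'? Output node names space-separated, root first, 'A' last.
Walk down from root: J -> C -> A

Answer: J C A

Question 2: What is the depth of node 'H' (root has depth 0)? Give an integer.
Path from root to H: J -> C -> A -> H
Depth = number of edges = 3

Answer: 3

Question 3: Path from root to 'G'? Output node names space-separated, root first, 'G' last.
Walk down from root: J -> C -> A -> G

Answer: J C A G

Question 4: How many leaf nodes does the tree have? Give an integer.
Leaves (nodes with no children): D, G, H, K, L

Answer: 5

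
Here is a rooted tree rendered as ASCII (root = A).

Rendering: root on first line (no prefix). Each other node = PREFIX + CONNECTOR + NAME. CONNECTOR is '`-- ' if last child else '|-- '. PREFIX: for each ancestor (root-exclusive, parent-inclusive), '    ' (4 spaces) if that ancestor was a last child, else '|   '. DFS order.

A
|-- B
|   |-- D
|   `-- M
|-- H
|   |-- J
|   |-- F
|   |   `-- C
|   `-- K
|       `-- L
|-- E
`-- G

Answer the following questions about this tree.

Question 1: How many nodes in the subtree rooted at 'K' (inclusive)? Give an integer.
Answer: 2

Derivation:
Subtree rooted at K contains: K, L
Count = 2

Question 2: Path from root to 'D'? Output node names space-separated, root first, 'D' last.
Answer: A B D

Derivation:
Walk down from root: A -> B -> D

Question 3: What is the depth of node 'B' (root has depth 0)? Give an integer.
Answer: 1

Derivation:
Path from root to B: A -> B
Depth = number of edges = 1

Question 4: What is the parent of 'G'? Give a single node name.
Scan adjacency: G appears as child of A

Answer: A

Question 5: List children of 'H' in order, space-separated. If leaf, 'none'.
Node H's children (from adjacency): J, F, K

Answer: J F K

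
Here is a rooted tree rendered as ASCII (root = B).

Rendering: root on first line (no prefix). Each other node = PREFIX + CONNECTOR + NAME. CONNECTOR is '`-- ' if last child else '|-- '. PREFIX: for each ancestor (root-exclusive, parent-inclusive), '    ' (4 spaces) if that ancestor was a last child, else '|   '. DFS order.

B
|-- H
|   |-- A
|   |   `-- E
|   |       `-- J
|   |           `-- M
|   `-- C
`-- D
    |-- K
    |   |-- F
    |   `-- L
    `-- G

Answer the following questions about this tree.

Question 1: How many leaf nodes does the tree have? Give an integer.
Answer: 5

Derivation:
Leaves (nodes with no children): C, F, G, L, M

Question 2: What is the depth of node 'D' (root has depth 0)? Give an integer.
Path from root to D: B -> D
Depth = number of edges = 1

Answer: 1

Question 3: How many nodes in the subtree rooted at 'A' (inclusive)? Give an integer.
Subtree rooted at A contains: A, E, J, M
Count = 4

Answer: 4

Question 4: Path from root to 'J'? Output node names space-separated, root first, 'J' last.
Walk down from root: B -> H -> A -> E -> J

Answer: B H A E J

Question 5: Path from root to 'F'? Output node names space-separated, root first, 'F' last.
Answer: B D K F

Derivation:
Walk down from root: B -> D -> K -> F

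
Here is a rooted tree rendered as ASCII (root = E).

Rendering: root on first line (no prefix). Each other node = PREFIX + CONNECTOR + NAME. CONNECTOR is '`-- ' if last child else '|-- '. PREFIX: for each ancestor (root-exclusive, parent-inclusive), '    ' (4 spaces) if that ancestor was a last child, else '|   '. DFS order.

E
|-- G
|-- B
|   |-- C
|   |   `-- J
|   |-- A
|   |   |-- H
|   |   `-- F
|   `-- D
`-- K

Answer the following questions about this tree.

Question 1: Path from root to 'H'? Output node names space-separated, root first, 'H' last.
Walk down from root: E -> B -> A -> H

Answer: E B A H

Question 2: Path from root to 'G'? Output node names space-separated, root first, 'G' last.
Walk down from root: E -> G

Answer: E G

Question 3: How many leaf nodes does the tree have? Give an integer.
Answer: 6

Derivation:
Leaves (nodes with no children): D, F, G, H, J, K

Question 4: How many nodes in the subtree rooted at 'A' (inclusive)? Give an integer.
Subtree rooted at A contains: A, F, H
Count = 3

Answer: 3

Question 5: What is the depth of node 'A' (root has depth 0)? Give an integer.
Path from root to A: E -> B -> A
Depth = number of edges = 2

Answer: 2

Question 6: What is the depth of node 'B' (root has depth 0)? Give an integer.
Answer: 1

Derivation:
Path from root to B: E -> B
Depth = number of edges = 1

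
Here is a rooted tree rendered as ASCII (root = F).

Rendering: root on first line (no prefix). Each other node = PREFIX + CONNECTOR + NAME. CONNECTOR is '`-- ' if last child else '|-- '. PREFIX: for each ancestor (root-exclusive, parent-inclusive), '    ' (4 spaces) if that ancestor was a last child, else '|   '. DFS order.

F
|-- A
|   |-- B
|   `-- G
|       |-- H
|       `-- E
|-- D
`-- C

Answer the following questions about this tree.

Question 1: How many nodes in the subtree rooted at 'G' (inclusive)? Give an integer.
Subtree rooted at G contains: E, G, H
Count = 3

Answer: 3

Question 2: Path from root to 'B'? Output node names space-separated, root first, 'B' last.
Walk down from root: F -> A -> B

Answer: F A B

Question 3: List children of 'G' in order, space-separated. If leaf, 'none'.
Node G's children (from adjacency): H, E

Answer: H E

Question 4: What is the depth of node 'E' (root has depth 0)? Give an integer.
Answer: 3

Derivation:
Path from root to E: F -> A -> G -> E
Depth = number of edges = 3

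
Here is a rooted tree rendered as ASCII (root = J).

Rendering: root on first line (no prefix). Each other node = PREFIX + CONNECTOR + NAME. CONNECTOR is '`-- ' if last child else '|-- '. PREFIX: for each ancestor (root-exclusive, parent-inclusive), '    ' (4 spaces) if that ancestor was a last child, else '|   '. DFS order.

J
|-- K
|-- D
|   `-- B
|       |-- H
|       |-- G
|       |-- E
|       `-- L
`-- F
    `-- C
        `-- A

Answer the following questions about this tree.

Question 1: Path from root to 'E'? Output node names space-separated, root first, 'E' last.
Answer: J D B E

Derivation:
Walk down from root: J -> D -> B -> E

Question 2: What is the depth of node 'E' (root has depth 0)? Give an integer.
Path from root to E: J -> D -> B -> E
Depth = number of edges = 3

Answer: 3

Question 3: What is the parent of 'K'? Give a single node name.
Answer: J

Derivation:
Scan adjacency: K appears as child of J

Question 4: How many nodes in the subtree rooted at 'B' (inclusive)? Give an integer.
Subtree rooted at B contains: B, E, G, H, L
Count = 5

Answer: 5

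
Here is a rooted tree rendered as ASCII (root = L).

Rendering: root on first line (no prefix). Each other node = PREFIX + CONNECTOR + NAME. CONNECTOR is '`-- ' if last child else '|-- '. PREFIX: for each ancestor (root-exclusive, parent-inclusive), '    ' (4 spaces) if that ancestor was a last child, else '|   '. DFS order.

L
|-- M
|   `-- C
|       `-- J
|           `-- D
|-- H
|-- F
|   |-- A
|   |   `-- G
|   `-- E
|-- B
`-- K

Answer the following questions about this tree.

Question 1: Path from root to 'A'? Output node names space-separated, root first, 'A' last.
Walk down from root: L -> F -> A

Answer: L F A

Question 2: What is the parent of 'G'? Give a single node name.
Answer: A

Derivation:
Scan adjacency: G appears as child of A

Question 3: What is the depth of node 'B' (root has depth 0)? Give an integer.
Answer: 1

Derivation:
Path from root to B: L -> B
Depth = number of edges = 1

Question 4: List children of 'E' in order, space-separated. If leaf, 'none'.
Answer: none

Derivation:
Node E's children (from adjacency): (leaf)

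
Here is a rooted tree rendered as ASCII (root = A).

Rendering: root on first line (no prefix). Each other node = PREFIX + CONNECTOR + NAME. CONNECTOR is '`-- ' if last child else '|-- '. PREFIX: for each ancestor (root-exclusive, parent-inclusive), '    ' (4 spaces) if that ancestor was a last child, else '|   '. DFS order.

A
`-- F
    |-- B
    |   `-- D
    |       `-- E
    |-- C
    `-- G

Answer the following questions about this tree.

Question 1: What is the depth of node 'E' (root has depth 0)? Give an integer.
Answer: 4

Derivation:
Path from root to E: A -> F -> B -> D -> E
Depth = number of edges = 4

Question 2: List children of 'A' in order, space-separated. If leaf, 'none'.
Node A's children (from adjacency): F

Answer: F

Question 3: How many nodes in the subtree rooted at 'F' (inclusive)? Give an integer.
Answer: 6

Derivation:
Subtree rooted at F contains: B, C, D, E, F, G
Count = 6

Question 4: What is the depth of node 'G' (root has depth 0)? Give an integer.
Answer: 2

Derivation:
Path from root to G: A -> F -> G
Depth = number of edges = 2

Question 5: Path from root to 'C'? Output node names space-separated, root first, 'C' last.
Walk down from root: A -> F -> C

Answer: A F C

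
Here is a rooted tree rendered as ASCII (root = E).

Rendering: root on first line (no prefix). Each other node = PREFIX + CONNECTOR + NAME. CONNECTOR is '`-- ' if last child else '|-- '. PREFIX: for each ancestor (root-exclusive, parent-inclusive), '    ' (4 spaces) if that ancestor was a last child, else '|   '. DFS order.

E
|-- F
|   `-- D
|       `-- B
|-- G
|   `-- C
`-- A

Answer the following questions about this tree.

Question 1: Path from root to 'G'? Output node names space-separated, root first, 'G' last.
Walk down from root: E -> G

Answer: E G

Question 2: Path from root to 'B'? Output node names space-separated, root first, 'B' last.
Answer: E F D B

Derivation:
Walk down from root: E -> F -> D -> B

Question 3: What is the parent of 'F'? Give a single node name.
Scan adjacency: F appears as child of E

Answer: E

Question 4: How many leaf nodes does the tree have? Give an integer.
Answer: 3

Derivation:
Leaves (nodes with no children): A, B, C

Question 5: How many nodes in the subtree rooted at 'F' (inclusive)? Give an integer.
Answer: 3

Derivation:
Subtree rooted at F contains: B, D, F
Count = 3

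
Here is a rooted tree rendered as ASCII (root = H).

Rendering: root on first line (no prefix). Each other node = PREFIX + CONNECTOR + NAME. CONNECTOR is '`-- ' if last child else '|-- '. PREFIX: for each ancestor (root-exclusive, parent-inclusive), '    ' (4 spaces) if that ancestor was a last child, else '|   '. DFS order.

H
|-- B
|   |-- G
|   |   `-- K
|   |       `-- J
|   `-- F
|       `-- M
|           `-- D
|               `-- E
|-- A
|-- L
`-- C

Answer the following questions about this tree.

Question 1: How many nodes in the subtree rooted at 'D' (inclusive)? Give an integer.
Answer: 2

Derivation:
Subtree rooted at D contains: D, E
Count = 2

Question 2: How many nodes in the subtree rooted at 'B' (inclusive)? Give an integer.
Subtree rooted at B contains: B, D, E, F, G, J, K, M
Count = 8

Answer: 8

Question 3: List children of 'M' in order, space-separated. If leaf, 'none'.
Answer: D

Derivation:
Node M's children (from adjacency): D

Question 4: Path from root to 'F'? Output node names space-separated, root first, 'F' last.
Answer: H B F

Derivation:
Walk down from root: H -> B -> F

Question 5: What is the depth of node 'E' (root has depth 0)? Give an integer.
Answer: 5

Derivation:
Path from root to E: H -> B -> F -> M -> D -> E
Depth = number of edges = 5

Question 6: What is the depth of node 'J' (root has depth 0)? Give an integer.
Path from root to J: H -> B -> G -> K -> J
Depth = number of edges = 4

Answer: 4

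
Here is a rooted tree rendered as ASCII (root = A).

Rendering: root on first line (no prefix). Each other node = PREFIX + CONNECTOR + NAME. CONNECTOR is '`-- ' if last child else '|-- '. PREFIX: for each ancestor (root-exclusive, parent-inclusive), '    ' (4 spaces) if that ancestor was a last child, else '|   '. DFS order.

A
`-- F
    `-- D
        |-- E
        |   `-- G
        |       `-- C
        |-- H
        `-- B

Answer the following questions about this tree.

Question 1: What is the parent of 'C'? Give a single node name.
Scan adjacency: C appears as child of G

Answer: G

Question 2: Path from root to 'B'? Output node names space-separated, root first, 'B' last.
Answer: A F D B

Derivation:
Walk down from root: A -> F -> D -> B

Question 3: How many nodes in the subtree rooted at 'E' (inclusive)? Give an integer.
Answer: 3

Derivation:
Subtree rooted at E contains: C, E, G
Count = 3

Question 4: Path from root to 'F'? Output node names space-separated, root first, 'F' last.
Answer: A F

Derivation:
Walk down from root: A -> F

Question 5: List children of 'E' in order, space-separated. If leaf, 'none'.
Node E's children (from adjacency): G

Answer: G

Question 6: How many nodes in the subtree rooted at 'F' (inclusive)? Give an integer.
Subtree rooted at F contains: B, C, D, E, F, G, H
Count = 7

Answer: 7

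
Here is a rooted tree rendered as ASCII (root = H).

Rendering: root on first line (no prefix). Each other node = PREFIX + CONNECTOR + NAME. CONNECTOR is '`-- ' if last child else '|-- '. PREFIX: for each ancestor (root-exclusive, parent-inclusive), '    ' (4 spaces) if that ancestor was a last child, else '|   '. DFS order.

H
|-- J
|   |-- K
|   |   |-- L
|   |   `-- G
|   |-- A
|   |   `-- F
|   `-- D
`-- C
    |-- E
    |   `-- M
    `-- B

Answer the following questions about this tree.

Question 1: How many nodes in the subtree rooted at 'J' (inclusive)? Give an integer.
Subtree rooted at J contains: A, D, F, G, J, K, L
Count = 7

Answer: 7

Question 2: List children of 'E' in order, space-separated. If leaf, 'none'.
Answer: M

Derivation:
Node E's children (from adjacency): M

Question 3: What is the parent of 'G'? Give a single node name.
Scan adjacency: G appears as child of K

Answer: K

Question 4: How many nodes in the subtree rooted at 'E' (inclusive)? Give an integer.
Answer: 2

Derivation:
Subtree rooted at E contains: E, M
Count = 2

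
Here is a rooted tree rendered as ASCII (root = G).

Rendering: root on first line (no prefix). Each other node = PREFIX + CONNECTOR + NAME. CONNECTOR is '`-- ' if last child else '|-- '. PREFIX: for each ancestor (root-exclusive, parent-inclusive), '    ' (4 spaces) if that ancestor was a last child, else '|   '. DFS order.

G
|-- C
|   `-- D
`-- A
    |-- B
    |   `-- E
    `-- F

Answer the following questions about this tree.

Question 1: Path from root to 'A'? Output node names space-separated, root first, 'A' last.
Walk down from root: G -> A

Answer: G A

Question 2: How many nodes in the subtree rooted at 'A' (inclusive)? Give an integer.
Subtree rooted at A contains: A, B, E, F
Count = 4

Answer: 4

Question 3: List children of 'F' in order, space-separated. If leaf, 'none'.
Node F's children (from adjacency): (leaf)

Answer: none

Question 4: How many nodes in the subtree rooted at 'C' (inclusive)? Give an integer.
Subtree rooted at C contains: C, D
Count = 2

Answer: 2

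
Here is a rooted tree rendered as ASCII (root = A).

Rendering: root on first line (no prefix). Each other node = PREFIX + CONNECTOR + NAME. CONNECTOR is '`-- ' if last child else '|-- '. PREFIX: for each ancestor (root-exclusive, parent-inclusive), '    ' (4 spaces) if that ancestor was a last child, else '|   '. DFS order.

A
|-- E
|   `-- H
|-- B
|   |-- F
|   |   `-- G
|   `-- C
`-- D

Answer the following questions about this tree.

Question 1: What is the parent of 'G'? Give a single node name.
Scan adjacency: G appears as child of F

Answer: F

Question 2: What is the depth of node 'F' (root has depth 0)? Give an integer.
Answer: 2

Derivation:
Path from root to F: A -> B -> F
Depth = number of edges = 2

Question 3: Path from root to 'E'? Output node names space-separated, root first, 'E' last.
Answer: A E

Derivation:
Walk down from root: A -> E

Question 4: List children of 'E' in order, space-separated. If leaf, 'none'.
Node E's children (from adjacency): H

Answer: H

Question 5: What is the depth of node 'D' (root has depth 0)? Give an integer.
Answer: 1

Derivation:
Path from root to D: A -> D
Depth = number of edges = 1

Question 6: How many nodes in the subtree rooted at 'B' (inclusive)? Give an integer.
Subtree rooted at B contains: B, C, F, G
Count = 4

Answer: 4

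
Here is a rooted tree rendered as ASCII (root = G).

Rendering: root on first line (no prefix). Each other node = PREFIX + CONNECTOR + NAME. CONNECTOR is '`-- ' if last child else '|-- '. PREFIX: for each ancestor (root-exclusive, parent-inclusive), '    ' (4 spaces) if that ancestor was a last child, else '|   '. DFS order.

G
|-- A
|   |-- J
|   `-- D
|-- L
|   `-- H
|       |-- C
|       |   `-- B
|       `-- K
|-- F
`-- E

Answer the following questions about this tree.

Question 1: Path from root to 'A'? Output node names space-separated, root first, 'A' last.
Answer: G A

Derivation:
Walk down from root: G -> A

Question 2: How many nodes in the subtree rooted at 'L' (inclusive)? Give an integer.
Subtree rooted at L contains: B, C, H, K, L
Count = 5

Answer: 5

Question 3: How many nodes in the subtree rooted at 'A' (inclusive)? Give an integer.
Answer: 3

Derivation:
Subtree rooted at A contains: A, D, J
Count = 3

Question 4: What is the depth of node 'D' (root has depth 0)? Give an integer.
Answer: 2

Derivation:
Path from root to D: G -> A -> D
Depth = number of edges = 2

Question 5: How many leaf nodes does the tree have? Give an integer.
Answer: 6

Derivation:
Leaves (nodes with no children): B, D, E, F, J, K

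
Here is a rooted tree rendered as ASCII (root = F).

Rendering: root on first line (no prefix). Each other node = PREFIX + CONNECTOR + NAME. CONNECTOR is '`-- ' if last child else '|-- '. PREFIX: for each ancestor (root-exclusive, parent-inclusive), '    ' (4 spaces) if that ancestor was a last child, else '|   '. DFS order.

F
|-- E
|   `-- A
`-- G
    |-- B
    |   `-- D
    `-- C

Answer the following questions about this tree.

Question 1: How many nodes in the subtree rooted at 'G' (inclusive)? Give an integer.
Subtree rooted at G contains: B, C, D, G
Count = 4

Answer: 4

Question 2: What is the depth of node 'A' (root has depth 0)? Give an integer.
Path from root to A: F -> E -> A
Depth = number of edges = 2

Answer: 2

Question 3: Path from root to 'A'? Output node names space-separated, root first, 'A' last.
Walk down from root: F -> E -> A

Answer: F E A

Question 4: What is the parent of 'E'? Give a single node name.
Answer: F

Derivation:
Scan adjacency: E appears as child of F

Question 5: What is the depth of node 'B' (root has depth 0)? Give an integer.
Path from root to B: F -> G -> B
Depth = number of edges = 2

Answer: 2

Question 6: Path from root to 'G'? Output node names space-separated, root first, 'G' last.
Walk down from root: F -> G

Answer: F G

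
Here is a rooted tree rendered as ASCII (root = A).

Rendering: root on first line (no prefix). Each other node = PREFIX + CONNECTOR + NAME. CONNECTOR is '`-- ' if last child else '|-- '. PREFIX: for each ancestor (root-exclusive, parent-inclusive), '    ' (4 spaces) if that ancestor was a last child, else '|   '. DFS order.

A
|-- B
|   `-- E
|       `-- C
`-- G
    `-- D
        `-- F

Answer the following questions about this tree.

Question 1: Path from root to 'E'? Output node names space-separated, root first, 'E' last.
Walk down from root: A -> B -> E

Answer: A B E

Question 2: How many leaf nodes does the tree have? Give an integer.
Leaves (nodes with no children): C, F

Answer: 2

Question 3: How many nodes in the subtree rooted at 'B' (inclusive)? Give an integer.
Answer: 3

Derivation:
Subtree rooted at B contains: B, C, E
Count = 3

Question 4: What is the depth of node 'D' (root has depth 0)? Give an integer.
Path from root to D: A -> G -> D
Depth = number of edges = 2

Answer: 2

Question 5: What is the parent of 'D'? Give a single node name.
Scan adjacency: D appears as child of G

Answer: G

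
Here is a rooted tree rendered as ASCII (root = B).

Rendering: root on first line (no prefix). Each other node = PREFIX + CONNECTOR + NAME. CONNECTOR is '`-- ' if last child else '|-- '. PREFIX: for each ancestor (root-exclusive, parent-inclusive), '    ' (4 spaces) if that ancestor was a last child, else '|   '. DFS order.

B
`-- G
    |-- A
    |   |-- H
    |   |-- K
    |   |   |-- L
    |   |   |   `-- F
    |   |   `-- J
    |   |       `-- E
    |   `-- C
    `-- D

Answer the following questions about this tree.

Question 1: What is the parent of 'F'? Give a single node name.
Scan adjacency: F appears as child of L

Answer: L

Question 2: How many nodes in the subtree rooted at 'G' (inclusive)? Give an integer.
Answer: 10

Derivation:
Subtree rooted at G contains: A, C, D, E, F, G, H, J, K, L
Count = 10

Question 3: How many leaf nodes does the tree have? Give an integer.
Leaves (nodes with no children): C, D, E, F, H

Answer: 5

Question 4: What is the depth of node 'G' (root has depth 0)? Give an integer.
Answer: 1

Derivation:
Path from root to G: B -> G
Depth = number of edges = 1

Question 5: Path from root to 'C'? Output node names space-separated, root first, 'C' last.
Walk down from root: B -> G -> A -> C

Answer: B G A C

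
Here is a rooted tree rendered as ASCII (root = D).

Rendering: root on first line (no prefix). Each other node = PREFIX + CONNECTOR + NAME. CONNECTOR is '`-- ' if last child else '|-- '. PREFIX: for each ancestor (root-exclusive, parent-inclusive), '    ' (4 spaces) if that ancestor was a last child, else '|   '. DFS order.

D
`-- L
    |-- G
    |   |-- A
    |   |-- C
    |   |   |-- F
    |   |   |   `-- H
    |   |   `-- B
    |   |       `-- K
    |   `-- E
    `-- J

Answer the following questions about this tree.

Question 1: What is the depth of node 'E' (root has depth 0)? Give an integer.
Answer: 3

Derivation:
Path from root to E: D -> L -> G -> E
Depth = number of edges = 3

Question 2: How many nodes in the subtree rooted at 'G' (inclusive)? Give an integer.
Subtree rooted at G contains: A, B, C, E, F, G, H, K
Count = 8

Answer: 8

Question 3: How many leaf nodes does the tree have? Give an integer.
Answer: 5

Derivation:
Leaves (nodes with no children): A, E, H, J, K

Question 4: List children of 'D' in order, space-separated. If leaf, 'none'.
Answer: L

Derivation:
Node D's children (from adjacency): L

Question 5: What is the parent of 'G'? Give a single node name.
Answer: L

Derivation:
Scan adjacency: G appears as child of L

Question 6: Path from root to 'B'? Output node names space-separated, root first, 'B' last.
Walk down from root: D -> L -> G -> C -> B

Answer: D L G C B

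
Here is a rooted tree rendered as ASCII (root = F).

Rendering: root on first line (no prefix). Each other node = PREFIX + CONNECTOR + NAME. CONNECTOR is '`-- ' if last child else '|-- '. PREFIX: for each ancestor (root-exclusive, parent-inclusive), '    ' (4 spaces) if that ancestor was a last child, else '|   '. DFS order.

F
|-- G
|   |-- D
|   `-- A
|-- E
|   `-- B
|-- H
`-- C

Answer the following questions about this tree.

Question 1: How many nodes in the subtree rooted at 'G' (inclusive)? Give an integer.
Subtree rooted at G contains: A, D, G
Count = 3

Answer: 3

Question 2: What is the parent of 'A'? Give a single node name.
Answer: G

Derivation:
Scan adjacency: A appears as child of G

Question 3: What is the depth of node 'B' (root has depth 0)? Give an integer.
Answer: 2

Derivation:
Path from root to B: F -> E -> B
Depth = number of edges = 2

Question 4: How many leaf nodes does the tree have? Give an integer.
Answer: 5

Derivation:
Leaves (nodes with no children): A, B, C, D, H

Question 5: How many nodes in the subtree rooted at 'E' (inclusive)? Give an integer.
Subtree rooted at E contains: B, E
Count = 2

Answer: 2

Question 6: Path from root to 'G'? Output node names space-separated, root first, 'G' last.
Walk down from root: F -> G

Answer: F G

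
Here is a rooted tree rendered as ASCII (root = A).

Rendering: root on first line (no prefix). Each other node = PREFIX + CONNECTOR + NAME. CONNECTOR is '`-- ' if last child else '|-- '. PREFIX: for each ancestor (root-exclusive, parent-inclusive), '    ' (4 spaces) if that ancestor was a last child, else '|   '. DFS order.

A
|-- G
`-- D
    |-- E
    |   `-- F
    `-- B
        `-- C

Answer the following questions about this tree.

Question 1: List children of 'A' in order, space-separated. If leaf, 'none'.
Answer: G D

Derivation:
Node A's children (from adjacency): G, D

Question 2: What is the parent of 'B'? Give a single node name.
Answer: D

Derivation:
Scan adjacency: B appears as child of D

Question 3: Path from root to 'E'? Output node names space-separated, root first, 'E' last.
Walk down from root: A -> D -> E

Answer: A D E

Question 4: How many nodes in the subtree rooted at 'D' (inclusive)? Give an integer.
Subtree rooted at D contains: B, C, D, E, F
Count = 5

Answer: 5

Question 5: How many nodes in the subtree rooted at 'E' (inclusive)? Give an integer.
Answer: 2

Derivation:
Subtree rooted at E contains: E, F
Count = 2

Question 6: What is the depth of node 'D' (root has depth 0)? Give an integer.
Path from root to D: A -> D
Depth = number of edges = 1

Answer: 1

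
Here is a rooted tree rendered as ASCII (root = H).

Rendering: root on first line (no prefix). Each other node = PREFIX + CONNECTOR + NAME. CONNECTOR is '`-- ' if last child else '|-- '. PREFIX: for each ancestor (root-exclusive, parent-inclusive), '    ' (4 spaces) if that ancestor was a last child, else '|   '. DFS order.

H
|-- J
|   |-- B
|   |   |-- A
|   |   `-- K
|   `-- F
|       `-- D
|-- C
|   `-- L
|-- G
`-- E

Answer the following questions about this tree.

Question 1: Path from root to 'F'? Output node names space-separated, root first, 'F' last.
Answer: H J F

Derivation:
Walk down from root: H -> J -> F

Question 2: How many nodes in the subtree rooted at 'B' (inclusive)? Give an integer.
Answer: 3

Derivation:
Subtree rooted at B contains: A, B, K
Count = 3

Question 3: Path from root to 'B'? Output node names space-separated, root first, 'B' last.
Walk down from root: H -> J -> B

Answer: H J B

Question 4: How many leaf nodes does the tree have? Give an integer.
Leaves (nodes with no children): A, D, E, G, K, L

Answer: 6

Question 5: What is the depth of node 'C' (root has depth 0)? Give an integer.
Answer: 1

Derivation:
Path from root to C: H -> C
Depth = number of edges = 1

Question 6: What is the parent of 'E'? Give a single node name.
Scan adjacency: E appears as child of H

Answer: H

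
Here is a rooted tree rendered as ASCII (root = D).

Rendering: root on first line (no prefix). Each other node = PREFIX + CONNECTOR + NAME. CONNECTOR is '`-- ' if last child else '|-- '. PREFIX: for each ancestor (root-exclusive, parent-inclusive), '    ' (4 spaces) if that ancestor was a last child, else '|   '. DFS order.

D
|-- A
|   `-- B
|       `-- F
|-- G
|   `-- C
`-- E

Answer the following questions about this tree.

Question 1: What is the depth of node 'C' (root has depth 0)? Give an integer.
Answer: 2

Derivation:
Path from root to C: D -> G -> C
Depth = number of edges = 2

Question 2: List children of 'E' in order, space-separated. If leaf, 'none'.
Answer: none

Derivation:
Node E's children (from adjacency): (leaf)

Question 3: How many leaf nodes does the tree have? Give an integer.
Leaves (nodes with no children): C, E, F

Answer: 3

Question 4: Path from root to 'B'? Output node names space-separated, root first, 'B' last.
Walk down from root: D -> A -> B

Answer: D A B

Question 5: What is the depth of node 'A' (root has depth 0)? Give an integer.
Answer: 1

Derivation:
Path from root to A: D -> A
Depth = number of edges = 1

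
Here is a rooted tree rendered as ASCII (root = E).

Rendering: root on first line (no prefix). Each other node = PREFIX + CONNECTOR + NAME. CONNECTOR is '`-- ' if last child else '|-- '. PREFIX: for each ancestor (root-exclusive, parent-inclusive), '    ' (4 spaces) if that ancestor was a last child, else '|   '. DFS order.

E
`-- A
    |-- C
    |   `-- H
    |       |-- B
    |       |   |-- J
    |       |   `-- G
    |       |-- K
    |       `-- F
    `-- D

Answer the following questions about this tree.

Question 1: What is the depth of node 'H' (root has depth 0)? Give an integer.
Path from root to H: E -> A -> C -> H
Depth = number of edges = 3

Answer: 3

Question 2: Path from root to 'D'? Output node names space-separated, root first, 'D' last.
Walk down from root: E -> A -> D

Answer: E A D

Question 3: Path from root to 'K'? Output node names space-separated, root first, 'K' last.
Answer: E A C H K

Derivation:
Walk down from root: E -> A -> C -> H -> K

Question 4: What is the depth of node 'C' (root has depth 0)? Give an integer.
Answer: 2

Derivation:
Path from root to C: E -> A -> C
Depth = number of edges = 2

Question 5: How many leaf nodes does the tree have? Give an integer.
Leaves (nodes with no children): D, F, G, J, K

Answer: 5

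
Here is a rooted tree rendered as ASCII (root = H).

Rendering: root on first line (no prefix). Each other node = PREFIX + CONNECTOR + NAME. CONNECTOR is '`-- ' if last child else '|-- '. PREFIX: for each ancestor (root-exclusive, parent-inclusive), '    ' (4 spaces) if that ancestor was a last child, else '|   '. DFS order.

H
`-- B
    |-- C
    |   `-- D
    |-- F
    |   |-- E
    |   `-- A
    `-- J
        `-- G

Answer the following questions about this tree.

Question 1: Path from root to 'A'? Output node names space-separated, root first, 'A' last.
Answer: H B F A

Derivation:
Walk down from root: H -> B -> F -> A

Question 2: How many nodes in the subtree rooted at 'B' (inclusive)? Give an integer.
Subtree rooted at B contains: A, B, C, D, E, F, G, J
Count = 8

Answer: 8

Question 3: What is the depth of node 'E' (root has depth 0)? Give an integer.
Path from root to E: H -> B -> F -> E
Depth = number of edges = 3

Answer: 3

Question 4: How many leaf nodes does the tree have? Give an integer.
Leaves (nodes with no children): A, D, E, G

Answer: 4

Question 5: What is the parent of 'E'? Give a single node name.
Scan adjacency: E appears as child of F

Answer: F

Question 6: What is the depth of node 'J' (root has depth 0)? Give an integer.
Path from root to J: H -> B -> J
Depth = number of edges = 2

Answer: 2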